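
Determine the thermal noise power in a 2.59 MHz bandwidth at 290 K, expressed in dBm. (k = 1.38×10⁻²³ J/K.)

−109.8 dBm

P_n = kTB = 1.38×10⁻²³ × 290 × 2.59×10⁶ = 1.04×10⁻¹⁴ W
In dBm: 10 log₁₀(1.04×10⁻¹⁴ / 10⁻³) = −109.8 dBm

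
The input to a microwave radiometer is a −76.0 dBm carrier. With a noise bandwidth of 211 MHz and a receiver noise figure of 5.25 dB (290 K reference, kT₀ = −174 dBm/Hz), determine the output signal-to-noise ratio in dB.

Noise floor: N = −174 + 10 log₁₀(B) + NF
10 log₁₀(2.11×10⁸) = 83.24 dB
N = −174 + 83.24 + 5.25 = −85.51 dBm
SNR = P_sig − N = −76.0 − (−85.51) = 9.51 dB → 9.5 dB

9.5 dB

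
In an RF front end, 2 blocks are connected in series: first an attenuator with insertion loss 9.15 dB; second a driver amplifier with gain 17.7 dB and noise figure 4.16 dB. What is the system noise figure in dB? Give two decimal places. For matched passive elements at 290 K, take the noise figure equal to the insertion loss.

13.31 dB

Convert to linear (a loss of L dB is a gain of −L dB): F_i = 10^(NF_i/10), G_i = 10^(G_i,dB/10)
  Stage 1: F_1 = 10^(9.15/10) = 8.222, G_1 = 10^(−9.15/10) = 0.1216
  Stage 2: F_2 = 10^(4.16/10) = 2.606, G_2 = 10^(17.7/10) = 58.88
Friis cascade:
  F = 8.222 + (2.606 − 1)/0.1216 = 21.43
NF = 10 log₁₀(21.43) = 13.31 dB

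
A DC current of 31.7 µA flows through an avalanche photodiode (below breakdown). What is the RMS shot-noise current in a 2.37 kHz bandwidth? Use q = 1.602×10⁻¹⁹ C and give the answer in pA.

I_n = √(2qI·B)
2qI·B = 2 × 1.602×10⁻¹⁹ × 3.17×10⁻⁵ × 2.37×10³ = 2.41×10⁻²⁰ A²
I_n = √(2.41×10⁻²⁰) = 1.55×10⁻¹⁰ A = 155 pA

155 pA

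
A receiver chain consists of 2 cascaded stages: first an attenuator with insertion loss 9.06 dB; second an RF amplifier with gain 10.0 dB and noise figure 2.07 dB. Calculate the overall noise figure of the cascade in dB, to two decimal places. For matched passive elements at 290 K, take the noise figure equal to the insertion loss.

11.13 dB

Convert to linear (a loss of L dB is a gain of −L dB): F_i = 10^(NF_i/10), G_i = 10^(G_i,dB/10)
  Stage 1: F_1 = 10^(9.06/10) = 8.054, G_1 = 10^(−9.06/10) = 0.1242
  Stage 2: F_2 = 10^(2.07/10) = 1.611, G_2 = 10^(10.0/10) = 10.00
Friis cascade:
  F = 8.054 + (1.611 − 1)/0.1242 = 12.97
NF = 10 log₁₀(12.97) = 11.13 dB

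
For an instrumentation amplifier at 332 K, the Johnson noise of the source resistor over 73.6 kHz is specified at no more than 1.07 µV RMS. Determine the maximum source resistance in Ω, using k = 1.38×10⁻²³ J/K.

849 Ω

Johnson–Nyquist: V_n = √(4kTRB) ⇒ R = V_n² / (4kTB)
4kTB = 4 × 1.38×10⁻²³ × 332 × 7.36×10⁴ = 1.35×10⁻¹⁵
R = (1.07×10⁻⁶)² / 1.35×10⁻¹⁵ = 8.49×10² Ω = 849 Ω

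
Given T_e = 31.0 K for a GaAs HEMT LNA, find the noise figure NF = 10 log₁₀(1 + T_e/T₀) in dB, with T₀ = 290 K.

F = 1 + T_e/T₀ = 1 + 31.0/290 = 1.1069
NF = 10 log₁₀(1.1069) = 0.441 dB

0.441 dB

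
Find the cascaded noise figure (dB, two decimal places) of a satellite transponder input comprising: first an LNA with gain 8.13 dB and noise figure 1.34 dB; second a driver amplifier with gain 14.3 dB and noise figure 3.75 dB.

Convert to linear (a loss of L dB is a gain of −L dB): F_i = 10^(NF_i/10), G_i = 10^(G_i,dB/10)
  Stage 1: F_1 = 10^(1.34/10) = 1.361, G_1 = 10^(8.13/10) = 6.501
  Stage 2: F_2 = 10^(3.75/10) = 2.371, G_2 = 10^(14.3/10) = 26.92
Friis cascade:
  F = 1.361 + (2.371 − 1)/6.501 = 1.572
NF = 10 log₁₀(1.572) = 1.97 dB

1.97 dB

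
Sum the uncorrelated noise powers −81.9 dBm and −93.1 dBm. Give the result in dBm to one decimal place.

Convert to linear, add, convert back:
P₁ = 6.46×10⁻¹² W, P₂ = 4.90×10⁻¹³ W
P_tot = 6.95×10⁻¹² W → 10 log₁₀(P_tot / 10⁻³) = −81.6 dBm

−81.6 dBm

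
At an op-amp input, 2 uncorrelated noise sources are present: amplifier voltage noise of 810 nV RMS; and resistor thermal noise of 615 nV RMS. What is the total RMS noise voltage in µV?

1.02 µV

Uncorrelated sources add in power (mean-square): V_tot = √(ΣV_i²)
V_tot = √[(8.10×10⁻⁷)² + (6.15×10⁻⁷)²] = 1.02×10⁻⁶ V = 1.02 µV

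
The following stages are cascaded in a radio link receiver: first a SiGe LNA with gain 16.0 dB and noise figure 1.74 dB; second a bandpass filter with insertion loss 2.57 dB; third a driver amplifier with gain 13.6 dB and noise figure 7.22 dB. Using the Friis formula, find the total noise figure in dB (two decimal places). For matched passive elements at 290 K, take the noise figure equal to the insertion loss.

Convert to linear (a loss of L dB is a gain of −L dB): F_i = 10^(NF_i/10), G_i = 10^(G_i,dB/10)
  Stage 1: F_1 = 10^(1.74/10) = 1.493, G_1 = 10^(16.0/10) = 39.81
  Stage 2: F_2 = 10^(2.57/10) = 1.807, G_2 = 10^(−2.57/10) = 0.5534
  Stage 3: F_3 = 10^(7.22/10) = 5.272, G_3 = 10^(13.6/10) = 22.91
Friis cascade:
  F = 1.493 + (1.807 − 1)/39.81 + (5.272 − 1)/22.03 = 1.707
NF = 10 log₁₀(1.707) = 2.32 dB

2.32 dB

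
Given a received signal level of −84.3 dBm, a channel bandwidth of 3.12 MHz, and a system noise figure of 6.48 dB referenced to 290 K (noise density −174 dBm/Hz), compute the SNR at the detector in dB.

Noise floor: N = −174 + 10 log₁₀(B) + NF
10 log₁₀(3.12×10⁶) = 64.94 dB
N = −174 + 64.94 + 6.48 = −102.58 dBm
SNR = P_sig − N = −84.3 − (−102.58) = 18.28 dB → 18.3 dB

18.3 dB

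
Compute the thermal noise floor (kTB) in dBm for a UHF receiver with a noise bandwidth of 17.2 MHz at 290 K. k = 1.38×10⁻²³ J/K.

−101.6 dBm

P_n = kTB = 1.38×10⁻²³ × 290 × 1.72×10⁷ = 6.88×10⁻¹⁴ W
In dBm: 10 log₁₀(6.88×10⁻¹⁴ / 10⁻³) = −101.6 dBm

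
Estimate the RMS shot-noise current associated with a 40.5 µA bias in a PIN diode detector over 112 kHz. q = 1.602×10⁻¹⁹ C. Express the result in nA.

1.21 nA

I_n = √(2qI·B)
2qI·B = 2 × 1.602×10⁻¹⁹ × 4.05×10⁻⁵ × 1.12×10⁵ = 1.45×10⁻¹⁸ A²
I_n = √(1.45×10⁻¹⁸) = 1.21×10⁻⁹ A = 1.21 nA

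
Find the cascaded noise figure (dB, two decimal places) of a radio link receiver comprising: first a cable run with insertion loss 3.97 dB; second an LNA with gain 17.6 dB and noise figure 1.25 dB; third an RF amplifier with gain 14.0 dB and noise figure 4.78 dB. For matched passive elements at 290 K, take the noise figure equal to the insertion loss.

5.33 dB

Convert to linear (a loss of L dB is a gain of −L dB): F_i = 10^(NF_i/10), G_i = 10^(G_i,dB/10)
  Stage 1: F_1 = 10^(3.97/10) = 2.495, G_1 = 10^(−3.97/10) = 0.4009
  Stage 2: F_2 = 10^(1.25/10) = 1.334, G_2 = 10^(17.6/10) = 57.54
  Stage 3: F_3 = 10^(4.78/10) = 3.006, G_3 = 10^(14.0/10) = 25.12
Friis cascade:
  F = 2.495 + (1.334 − 1)/0.4009 + (3.006 − 1)/23.07 = 3.414
NF = 10 log₁₀(3.414) = 5.33 dB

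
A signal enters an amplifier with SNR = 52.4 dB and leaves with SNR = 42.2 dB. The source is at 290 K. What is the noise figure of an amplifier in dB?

NF (dB) = SNR_in(dB) − SNR_out(dB) when the source is at T₀
NF = 52.4 − 42.2 = 10.2 dB

10.2 dB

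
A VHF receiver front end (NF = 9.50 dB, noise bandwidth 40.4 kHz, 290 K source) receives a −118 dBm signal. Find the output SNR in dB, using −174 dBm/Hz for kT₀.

Noise floor: N = −174 + 10 log₁₀(B) + NF
10 log₁₀(4.04×10⁴) = 46.06 dB
N = −174 + 46.06 + 9.50 = −118.44 dBm
SNR = P_sig − N = −118 − (−118.44) = 0.44 dB → 0.4 dB

0.4 dB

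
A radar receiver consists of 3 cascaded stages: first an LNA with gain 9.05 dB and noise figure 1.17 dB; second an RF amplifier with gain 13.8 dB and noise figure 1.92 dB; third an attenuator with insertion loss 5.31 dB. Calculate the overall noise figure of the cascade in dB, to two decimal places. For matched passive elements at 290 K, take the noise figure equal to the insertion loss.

Convert to linear (a loss of L dB is a gain of −L dB): F_i = 10^(NF_i/10), G_i = 10^(G_i,dB/10)
  Stage 1: F_1 = 10^(1.17/10) = 1.309, G_1 = 10^(9.05/10) = 8.035
  Stage 2: F_2 = 10^(1.92/10) = 1.556, G_2 = 10^(13.8/10) = 23.99
  Stage 3: F_3 = 10^(5.31/10) = 3.396, G_3 = 10^(−5.31/10) = 0.2944
Friis cascade:
  F = 1.309 + (1.556 − 1)/8.035 + (3.396 − 1)/192.8 = 1.391
NF = 10 log₁₀(1.391) = 1.43 dB

1.43 dB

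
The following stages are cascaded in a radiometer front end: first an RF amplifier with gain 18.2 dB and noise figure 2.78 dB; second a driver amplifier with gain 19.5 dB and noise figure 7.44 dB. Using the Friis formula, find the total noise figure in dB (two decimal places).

2.93 dB

Convert to linear (a loss of L dB is a gain of −L dB): F_i = 10^(NF_i/10), G_i = 10^(G_i,dB/10)
  Stage 1: F_1 = 10^(2.78/10) = 1.897, G_1 = 10^(18.2/10) = 66.07
  Stage 2: F_2 = 10^(7.44/10) = 5.546, G_2 = 10^(19.5/10) = 89.13
Friis cascade:
  F = 1.897 + (5.546 − 1)/66.07 = 1.966
NF = 10 log₁₀(1.966) = 2.93 dB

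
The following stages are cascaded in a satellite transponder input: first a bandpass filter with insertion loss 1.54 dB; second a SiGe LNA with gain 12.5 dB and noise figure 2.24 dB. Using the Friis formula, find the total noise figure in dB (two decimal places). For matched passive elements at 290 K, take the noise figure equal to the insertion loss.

3.78 dB

Convert to linear (a loss of L dB is a gain of −L dB): F_i = 10^(NF_i/10), G_i = 10^(G_i,dB/10)
  Stage 1: F_1 = 10^(1.54/10) = 1.426, G_1 = 10^(−1.54/10) = 0.7015
  Stage 2: F_2 = 10^(2.24/10) = 1.675, G_2 = 10^(12.5/10) = 17.78
Friis cascade:
  F = 1.426 + (1.675 − 1)/0.7015 = 2.388
NF = 10 log₁₀(2.388) = 3.78 dB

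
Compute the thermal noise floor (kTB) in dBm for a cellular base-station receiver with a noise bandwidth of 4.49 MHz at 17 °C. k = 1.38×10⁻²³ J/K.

T = 17 °C + 273.15 = 290.15 K
P_n = kTB = 1.38×10⁻²³ × 290.15 × 4.49×10⁶ = 1.80×10⁻¹⁴ W
In dBm: 10 log₁₀(1.80×10⁻¹⁴ / 10⁻³) = −107.5 dBm

−107.5 dBm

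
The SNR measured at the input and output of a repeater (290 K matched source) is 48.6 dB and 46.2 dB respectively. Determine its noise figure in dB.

NF (dB) = SNR_in(dB) − SNR_out(dB) when the source is at T₀
NF = 48.6 − 46.2 = 2.4 dB

2.4 dB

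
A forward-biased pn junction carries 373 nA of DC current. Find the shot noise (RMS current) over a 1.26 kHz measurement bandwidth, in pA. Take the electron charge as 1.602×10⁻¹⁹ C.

I_n = √(2qI·B)
2qI·B = 2 × 1.602×10⁻¹⁹ × 3.73×10⁻⁷ × 1.26×10³ = 1.51×10⁻²² A²
I_n = √(1.51×10⁻²²) = 1.23×10⁻¹¹ A = 12.3 pA

12.3 pA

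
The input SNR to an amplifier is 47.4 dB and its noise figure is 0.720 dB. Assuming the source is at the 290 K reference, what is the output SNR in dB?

46.680 dB

By definition F = SNR_in/SNR_out, so in dB: SNR_out = SNR_in − NF
SNR_out = 47.4 − 0.720 = 46.680 dB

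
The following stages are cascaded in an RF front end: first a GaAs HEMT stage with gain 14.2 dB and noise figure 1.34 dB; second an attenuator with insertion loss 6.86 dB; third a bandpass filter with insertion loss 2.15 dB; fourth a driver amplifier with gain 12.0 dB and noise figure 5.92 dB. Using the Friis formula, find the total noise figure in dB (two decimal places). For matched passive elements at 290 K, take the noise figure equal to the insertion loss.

Convert to linear (a loss of L dB is a gain of −L dB): F_i = 10^(NF_i/10), G_i = 10^(G_i,dB/10)
  Stage 1: F_1 = 10^(1.34/10) = 1.361, G_1 = 10^(14.2/10) = 26.30
  Stage 2: F_2 = 10^(6.86/10) = 4.853, G_2 = 10^(−6.86/10) = 0.2061
  Stage 3: F_3 = 10^(2.15/10) = 1.641, G_3 = 10^(−2.15/10) = 0.6095
  Stage 4: F_4 = 10^(5.92/10) = 3.908, G_4 = 10^(12.0/10) = 15.85
Friis cascade:
  F = 1.361 + (4.853 − 1)/26.30 + (1.641 − 1)/5.420 + (3.908 − 1)/3.304 = 2.506
NF = 10 log₁₀(2.506) = 3.99 dB

3.99 dB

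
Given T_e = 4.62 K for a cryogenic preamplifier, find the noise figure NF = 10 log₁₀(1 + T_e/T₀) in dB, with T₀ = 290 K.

F = 1 + T_e/T₀ = 1 + 4.62/290 = 1.01593
NF = 10 log₁₀(1.01593) = 0.069 dB

0.069 dB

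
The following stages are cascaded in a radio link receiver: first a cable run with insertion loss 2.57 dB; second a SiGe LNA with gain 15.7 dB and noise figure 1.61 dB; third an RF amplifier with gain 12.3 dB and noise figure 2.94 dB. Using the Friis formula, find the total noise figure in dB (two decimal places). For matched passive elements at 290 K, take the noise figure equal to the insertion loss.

4.26 dB

Convert to linear (a loss of L dB is a gain of −L dB): F_i = 10^(NF_i/10), G_i = 10^(G_i,dB/10)
  Stage 1: F_1 = 10^(2.57/10) = 1.807, G_1 = 10^(−2.57/10) = 0.5534
  Stage 2: F_2 = 10^(1.61/10) = 1.449, G_2 = 10^(15.7/10) = 37.15
  Stage 3: F_3 = 10^(2.94/10) = 1.968, G_3 = 10^(12.3/10) = 16.98
Friis cascade:
  F = 1.807 + (1.449 − 1)/0.5534 + (1.968 − 1)/20.56 = 2.665
NF = 10 log₁₀(2.665) = 4.26 dB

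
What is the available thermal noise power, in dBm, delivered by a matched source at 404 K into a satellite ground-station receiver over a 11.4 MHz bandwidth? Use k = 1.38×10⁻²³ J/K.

−102.0 dBm

P_n = kTB = 1.38×10⁻²³ × 404 × 1.14×10⁷ = 6.36×10⁻¹⁴ W
In dBm: 10 log₁₀(6.36×10⁻¹⁴ / 10⁻³) = −102.0 dBm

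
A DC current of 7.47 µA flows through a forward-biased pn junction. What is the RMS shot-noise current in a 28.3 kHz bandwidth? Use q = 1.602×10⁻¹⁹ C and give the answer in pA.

260 pA

I_n = √(2qI·B)
2qI·B = 2 × 1.602×10⁻¹⁹ × 7.47×10⁻⁶ × 2.83×10⁴ = 6.77×10⁻²⁰ A²
I_n = √(6.77×10⁻²⁰) = 2.60×10⁻¹⁰ A = 260 pA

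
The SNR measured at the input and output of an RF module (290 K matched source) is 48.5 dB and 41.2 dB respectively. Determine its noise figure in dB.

NF (dB) = SNR_in(dB) − SNR_out(dB) when the source is at T₀
NF = 48.5 − 41.2 = 7.3 dB

7.3 dB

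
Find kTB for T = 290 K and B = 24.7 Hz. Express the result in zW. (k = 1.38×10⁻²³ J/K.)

P_n = kTB = 1.38×10⁻²³ × 290 × 2.47×10¹ = 9.88×10⁻²⁰ W = 98.8 zW

98.8 zW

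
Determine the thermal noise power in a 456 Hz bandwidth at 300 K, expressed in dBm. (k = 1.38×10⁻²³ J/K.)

P_n = kTB = 1.38×10⁻²³ × 300 × 4.56×10² = 1.89×10⁻¹⁸ W
In dBm: 10 log₁₀(1.89×10⁻¹⁸ / 10⁻³) = −147.2 dBm

−147.2 dBm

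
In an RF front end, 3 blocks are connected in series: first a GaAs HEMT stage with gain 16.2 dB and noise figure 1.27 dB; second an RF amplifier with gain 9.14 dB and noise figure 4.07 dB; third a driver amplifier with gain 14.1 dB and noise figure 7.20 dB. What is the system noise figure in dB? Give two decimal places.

1.43 dB

Convert to linear (a loss of L dB is a gain of −L dB): F_i = 10^(NF_i/10), G_i = 10^(G_i,dB/10)
  Stage 1: F_1 = 10^(1.27/10) = 1.340, G_1 = 10^(16.2/10) = 41.69
  Stage 2: F_2 = 10^(4.07/10) = 2.553, G_2 = 10^(9.14/10) = 8.204
  Stage 3: F_3 = 10^(7.20/10) = 5.248, G_3 = 10^(14.1/10) = 25.70
Friis cascade:
  F = 1.340 + (2.553 − 1)/41.69 + (5.248 − 1)/342.0 = 1.389
NF = 10 log₁₀(1.389) = 1.43 dB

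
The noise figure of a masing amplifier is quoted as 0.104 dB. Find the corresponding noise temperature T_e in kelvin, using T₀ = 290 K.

F = 10^(0.104/10) = 1.02424
T_e = (F − 1)·T₀ = (1.02424 − 1) × 290 = 7.03 K

7.03 K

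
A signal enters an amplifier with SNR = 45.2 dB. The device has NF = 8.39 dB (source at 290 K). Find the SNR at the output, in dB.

36.81 dB

By definition F = SNR_in/SNR_out, so in dB: SNR_out = SNR_in − NF
SNR_out = 45.2 − 8.39 = 36.81 dB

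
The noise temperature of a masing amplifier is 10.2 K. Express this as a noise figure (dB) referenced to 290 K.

0.150 dB

F = 1 + T_e/T₀ = 1 + 10.2/290 = 1.03517
NF = 10 log₁₀(1.03517) = 0.150 dB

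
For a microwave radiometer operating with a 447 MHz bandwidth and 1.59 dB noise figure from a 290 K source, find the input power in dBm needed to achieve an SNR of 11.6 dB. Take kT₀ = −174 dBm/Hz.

Sensitivity = −174 + 10 log₁₀(B) + NF + SNR_min
= −174 + 86.5 + 1.59 + 11.6
= −74.31 dBm → −74.3 dBm

−74.3 dBm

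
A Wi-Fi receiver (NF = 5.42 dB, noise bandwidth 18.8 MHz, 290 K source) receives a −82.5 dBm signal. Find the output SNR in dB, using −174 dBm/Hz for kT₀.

Noise floor: N = −174 + 10 log₁₀(B) + NF
10 log₁₀(1.88×10⁷) = 72.74 dB
N = −174 + 72.74 + 5.42 = −95.84 dBm
SNR = P_sig − N = −82.5 − (−95.84) = 13.34 dB → 13.3 dB

13.3 dB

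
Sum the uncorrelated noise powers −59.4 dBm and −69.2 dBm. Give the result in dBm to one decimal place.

−59.0 dBm

Convert to linear, add, convert back:
P₁ = 1.15×10⁻⁹ W, P₂ = 1.20×10⁻¹⁰ W
P_tot = 1.27×10⁻⁹ W → 10 log₁₀(P_tot / 10⁻³) = −59.0 dBm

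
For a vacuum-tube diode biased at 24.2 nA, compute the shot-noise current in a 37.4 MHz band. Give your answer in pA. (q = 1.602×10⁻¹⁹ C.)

I_n = √(2qI·B)
2qI·B = 2 × 1.602×10⁻¹⁹ × 2.42×10⁻⁸ × 3.74×10⁷ = 2.90×10⁻¹⁹ A²
I_n = √(2.90×10⁻¹⁹) = 5.39×10⁻¹⁰ A = 539 pA

539 pA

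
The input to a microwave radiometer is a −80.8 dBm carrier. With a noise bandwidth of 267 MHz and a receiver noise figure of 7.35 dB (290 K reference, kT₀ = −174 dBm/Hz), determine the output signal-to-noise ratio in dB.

Noise floor: N = −174 + 10 log₁₀(B) + NF
10 log₁₀(2.67×10⁸) = 84.27 dB
N = −174 + 84.27 + 7.35 = −82.38 dBm
SNR = P_sig − N = −80.8 − (−82.38) = 1.58 dB → 1.6 dB

1.6 dB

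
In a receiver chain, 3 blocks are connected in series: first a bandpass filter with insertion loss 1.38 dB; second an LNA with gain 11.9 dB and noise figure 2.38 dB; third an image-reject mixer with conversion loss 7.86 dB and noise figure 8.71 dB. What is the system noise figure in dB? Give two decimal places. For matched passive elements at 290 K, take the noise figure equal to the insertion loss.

Convert to linear (a loss of L dB is a gain of −L dB): F_i = 10^(NF_i/10), G_i = 10^(G_i,dB/10)
  Stage 1: F_1 = 10^(1.38/10) = 1.374, G_1 = 10^(−1.38/10) = 0.7278
  Stage 2: F_2 = 10^(2.38/10) = 1.730, G_2 = 10^(11.9/10) = 15.49
  Stage 3: F_3 = 10^(8.71/10) = 7.430, G_3 = 10^(−7.86/10) = 0.1637
Friis cascade:
  F = 1.374 + (1.730 − 1)/0.7278 + (7.430 − 1)/11.27 = 2.947
NF = 10 log₁₀(2.947) = 4.69 dB

4.69 dB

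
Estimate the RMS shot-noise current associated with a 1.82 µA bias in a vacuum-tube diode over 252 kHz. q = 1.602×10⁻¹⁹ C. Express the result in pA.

I_n = √(2qI·B)
2qI·B = 2 × 1.602×10⁻¹⁹ × 1.82×10⁻⁶ × 2.52×10⁵ = 1.47×10⁻¹⁹ A²
I_n = √(1.47×10⁻¹⁹) = 3.83×10⁻¹⁰ A = 383 pA

383 pA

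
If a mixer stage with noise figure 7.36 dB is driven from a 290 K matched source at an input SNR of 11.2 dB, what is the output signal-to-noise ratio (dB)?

3.84 dB

By definition F = SNR_in/SNR_out, so in dB: SNR_out = SNR_in − NF
SNR_out = 11.2 − 7.36 = 3.84 dB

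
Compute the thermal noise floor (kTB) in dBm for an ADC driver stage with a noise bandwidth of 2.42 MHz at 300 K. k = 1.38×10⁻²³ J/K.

−110.0 dBm

P_n = kTB = 1.38×10⁻²³ × 300 × 2.42×10⁶ = 1.00×10⁻¹⁴ W
In dBm: 10 log₁₀(1.00×10⁻¹⁴ / 10⁻³) = −110.0 dBm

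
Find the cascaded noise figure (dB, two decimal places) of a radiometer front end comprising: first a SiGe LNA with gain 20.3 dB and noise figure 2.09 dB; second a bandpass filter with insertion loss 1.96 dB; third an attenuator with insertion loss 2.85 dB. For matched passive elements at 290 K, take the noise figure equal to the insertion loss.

Convert to linear (a loss of L dB is a gain of −L dB): F_i = 10^(NF_i/10), G_i = 10^(G_i,dB/10)
  Stage 1: F_1 = 10^(2.09/10) = 1.618, G_1 = 10^(20.3/10) = 107.2
  Stage 2: F_2 = 10^(1.96/10) = 1.570, G_2 = 10^(−1.96/10) = 0.6368
  Stage 3: F_3 = 10^(2.85/10) = 1.928, G_3 = 10^(−2.85/10) = 0.5188
Friis cascade:
  F = 1.618 + (1.570 − 1)/107.2 + (1.928 − 1)/68.23 = 1.637
NF = 10 log₁₀(1.637) = 2.14 dB

2.14 dB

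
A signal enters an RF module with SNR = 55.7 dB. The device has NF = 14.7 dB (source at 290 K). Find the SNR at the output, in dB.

By definition F = SNR_in/SNR_out, so in dB: SNR_out = SNR_in − NF
SNR_out = 55.7 − 14.7 = 41.0 dB

41.0 dB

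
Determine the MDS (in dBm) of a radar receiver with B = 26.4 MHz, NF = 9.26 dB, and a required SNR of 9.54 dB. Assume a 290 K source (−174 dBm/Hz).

Sensitivity = −174 + 10 log₁₀(B) + NF + SNR_min
= −174 + 74.22 + 9.26 + 9.54
= −80.98 dBm → −81.0 dBm

−81.0 dBm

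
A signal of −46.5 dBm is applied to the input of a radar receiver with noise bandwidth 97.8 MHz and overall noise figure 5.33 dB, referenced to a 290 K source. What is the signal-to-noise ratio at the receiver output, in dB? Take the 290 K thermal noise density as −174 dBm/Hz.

42.3 dB

Noise floor: N = −174 + 10 log₁₀(B) + NF
10 log₁₀(9.78×10⁷) = 79.9 dB
N = −174 + 79.9 + 5.33 = −88.77 dBm
SNR = P_sig − N = −46.5 − (−88.77) = 42.27 dB → 42.3 dB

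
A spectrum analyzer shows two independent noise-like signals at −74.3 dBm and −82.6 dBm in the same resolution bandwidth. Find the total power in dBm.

Convert to linear, add, convert back:
P₁ = 3.72×10⁻¹¹ W, P₂ = 5.50×10⁻¹² W
P_tot = 4.26×10⁻¹¹ W → 10 log₁₀(P_tot / 10⁻³) = −73.7 dBm

−73.7 dBm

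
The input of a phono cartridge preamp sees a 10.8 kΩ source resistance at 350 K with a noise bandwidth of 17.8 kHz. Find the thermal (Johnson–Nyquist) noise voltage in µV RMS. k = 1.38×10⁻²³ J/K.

1.93 µV

V_n = √(4kTRB)
4kTRB = 4 × 1.38×10⁻²³ × 350 × 1.08×10⁴ × 1.78×10⁴ = 3.71×10⁻¹² V²
V_n = √(3.71×10⁻¹²) = 1.93×10⁻⁶ V = 1.93 µV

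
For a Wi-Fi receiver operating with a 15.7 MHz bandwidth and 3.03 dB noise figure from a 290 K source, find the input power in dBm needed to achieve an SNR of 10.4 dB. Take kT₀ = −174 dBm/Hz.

Sensitivity = −174 + 10 log₁₀(B) + NF + SNR_min
= −174 + 71.96 + 3.03 + 10.4
= −88.61 dBm → −88.6 dBm

−88.6 dBm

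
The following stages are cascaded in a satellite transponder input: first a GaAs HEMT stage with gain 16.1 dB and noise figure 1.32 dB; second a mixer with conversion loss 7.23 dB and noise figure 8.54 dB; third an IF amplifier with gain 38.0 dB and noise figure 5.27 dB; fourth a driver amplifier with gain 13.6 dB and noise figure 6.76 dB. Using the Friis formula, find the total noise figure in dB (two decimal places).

Convert to linear (a loss of L dB is a gain of −L dB): F_i = 10^(NF_i/10), G_i = 10^(G_i,dB/10)
  Stage 1: F_1 = 10^(1.32/10) = 1.355, G_1 = 10^(16.1/10) = 40.74
  Stage 2: F_2 = 10^(8.54/10) = 7.145, G_2 = 10^(−7.23/10) = 0.1892
  Stage 3: F_3 = 10^(5.27/10) = 3.365, G_3 = 10^(38.0/10) = 6310
  Stage 4: F_4 = 10^(6.76/10) = 4.742, G_4 = 10^(13.6/10) = 22.91
Friis cascade:
  F = 1.355 + (7.145 − 1)/40.74 + (3.365 − 1)/7.709 + (4.742 − 1)/4.864×10⁴ = 1.813
NF = 10 log₁₀(1.813) = 2.58 dB

2.58 dB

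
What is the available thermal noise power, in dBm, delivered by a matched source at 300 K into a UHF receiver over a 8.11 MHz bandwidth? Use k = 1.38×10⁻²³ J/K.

P_n = kTB = 1.38×10⁻²³ × 300 × 8.11×10⁶ = 3.36×10⁻¹⁴ W
In dBm: 10 log₁₀(3.36×10⁻¹⁴ / 10⁻³) = −104.7 dBm

−104.7 dBm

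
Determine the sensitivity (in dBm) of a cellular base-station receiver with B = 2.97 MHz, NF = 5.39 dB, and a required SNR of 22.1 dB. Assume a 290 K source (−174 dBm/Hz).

Sensitivity = −174 + 10 log₁₀(B) + NF + SNR_min
= −174 + 64.73 + 5.39 + 22.1
= −81.78 dBm → −81.8 dBm

−81.8 dBm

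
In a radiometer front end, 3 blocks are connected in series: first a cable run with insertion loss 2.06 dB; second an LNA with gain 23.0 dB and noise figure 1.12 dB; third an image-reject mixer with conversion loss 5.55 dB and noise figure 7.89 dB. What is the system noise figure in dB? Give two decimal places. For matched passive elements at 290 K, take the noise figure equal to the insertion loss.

Convert to linear (a loss of L dB is a gain of −L dB): F_i = 10^(NF_i/10), G_i = 10^(G_i,dB/10)
  Stage 1: F_1 = 10^(2.06/10) = 1.607, G_1 = 10^(−2.06/10) = 0.6223
  Stage 2: F_2 = 10^(1.12/10) = 1.294, G_2 = 10^(23.0/10) = 199.5
  Stage 3: F_3 = 10^(7.89/10) = 6.152, G_3 = 10^(−5.55/10) = 0.2786
Friis cascade:
  F = 1.607 + (1.294 − 1)/0.6223 + (6.152 − 1)/124.2 = 2.121
NF = 10 log₁₀(2.121) = 3.27 dB

3.27 dB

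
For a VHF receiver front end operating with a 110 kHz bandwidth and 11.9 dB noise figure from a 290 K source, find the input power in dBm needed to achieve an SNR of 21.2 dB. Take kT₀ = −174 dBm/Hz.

Sensitivity = −174 + 10 log₁₀(B) + NF + SNR_min
= −174 + 50.41 + 11.9 + 21.2
= −90.49 dBm → −90.5 dBm

−90.5 dBm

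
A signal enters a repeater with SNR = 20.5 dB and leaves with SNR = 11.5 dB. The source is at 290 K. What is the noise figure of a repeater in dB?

NF (dB) = SNR_in(dB) − SNR_out(dB) when the source is at T₀
NF = 20.5 − 11.5 = 9.0 dB

9.0 dB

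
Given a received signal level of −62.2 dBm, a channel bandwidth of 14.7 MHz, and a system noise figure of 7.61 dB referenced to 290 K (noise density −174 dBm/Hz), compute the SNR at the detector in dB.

Noise floor: N = −174 + 10 log₁₀(B) + NF
10 log₁₀(1.47×10⁷) = 71.67 dB
N = −174 + 71.67 + 7.61 = −94.72 dBm
SNR = P_sig − N = −62.2 − (−94.72) = 32.52 dB → 32.5 dB

32.5 dB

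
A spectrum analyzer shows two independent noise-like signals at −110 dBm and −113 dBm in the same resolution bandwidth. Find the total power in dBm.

−108.2 dBm

Convert to linear, add, convert back:
P₁ = 1.00×10⁻¹⁴ W, P₂ = 5.01×10⁻¹⁵ W
P_tot = 1.50×10⁻¹⁴ W → 10 log₁₀(P_tot / 10⁻³) = −108.2 dBm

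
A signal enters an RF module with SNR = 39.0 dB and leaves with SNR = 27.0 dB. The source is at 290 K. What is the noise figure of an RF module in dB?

NF (dB) = SNR_in(dB) − SNR_out(dB) when the source is at T₀
NF = 39.0 − 27.0 = 12.0 dB

12.0 dB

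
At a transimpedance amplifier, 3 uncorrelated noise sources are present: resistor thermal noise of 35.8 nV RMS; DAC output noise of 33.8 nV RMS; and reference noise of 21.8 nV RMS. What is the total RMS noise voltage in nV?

Uncorrelated sources add in power (mean-square): V_tot = √(ΣV_i²)
V_tot = √[(3.58×10⁻⁸)² + (3.38×10⁻⁸)² + (2.18×10⁻⁸)²] = 5.38×10⁻⁸ V = 53.8 nV

53.8 nV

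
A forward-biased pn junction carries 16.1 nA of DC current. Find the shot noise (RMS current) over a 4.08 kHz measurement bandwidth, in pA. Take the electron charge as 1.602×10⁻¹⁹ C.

I_n = √(2qI·B)
2qI·B = 2 × 1.602×10⁻¹⁹ × 1.61×10⁻⁸ × 4.08×10³ = 2.10×10⁻²³ A²
I_n = √(2.10×10⁻²³) = 4.59×10⁻¹² A = 4.59 pA

4.59 pA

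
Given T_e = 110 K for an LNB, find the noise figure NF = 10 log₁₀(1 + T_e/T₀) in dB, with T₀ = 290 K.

F = 1 + T_e/T₀ = 1 + 110/290 = 1.37931
NF = 10 log₁₀(1.37931) = 1.40 dB

1.40 dB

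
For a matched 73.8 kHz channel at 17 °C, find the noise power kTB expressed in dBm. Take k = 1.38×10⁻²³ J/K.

−125.3 dBm

T = 17 °C + 273.15 = 290.15 K
P_n = kTB = 1.38×10⁻²³ × 290.15 × 7.38×10⁴ = 2.96×10⁻¹⁶ W
In dBm: 10 log₁₀(2.96×10⁻¹⁶ / 10⁻³) = −125.3 dBm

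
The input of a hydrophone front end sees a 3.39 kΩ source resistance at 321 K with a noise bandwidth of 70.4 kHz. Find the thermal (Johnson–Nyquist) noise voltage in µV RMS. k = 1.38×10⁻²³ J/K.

V_n = √(4kTRB)
4kTRB = 4 × 1.38×10⁻²³ × 321 × 3.39×10³ × 7.04×10⁴ = 4.23×10⁻¹² V²
V_n = √(4.23×10⁻¹²) = 2.06×10⁻⁶ V = 2.06 µV

2.06 µV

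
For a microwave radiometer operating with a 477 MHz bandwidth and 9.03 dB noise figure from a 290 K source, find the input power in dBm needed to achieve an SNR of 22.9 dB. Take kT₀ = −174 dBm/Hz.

Sensitivity = −174 + 10 log₁₀(B) + NF + SNR_min
= −174 + 86.79 + 9.03 + 22.9
= −55.28 dBm → −55.3 dBm

−55.3 dBm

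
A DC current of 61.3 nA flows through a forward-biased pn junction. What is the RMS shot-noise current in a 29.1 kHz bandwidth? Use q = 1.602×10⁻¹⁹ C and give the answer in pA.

I_n = √(2qI·B)
2qI·B = 2 × 1.602×10⁻¹⁹ × 6.13×10⁻⁸ × 2.91×10⁴ = 5.72×10⁻²² A²
I_n = √(5.72×10⁻²²) = 2.39×10⁻¹¹ A = 23.9 pA

23.9 pA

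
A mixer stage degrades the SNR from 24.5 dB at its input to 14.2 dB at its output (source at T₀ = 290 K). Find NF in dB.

10.3 dB

NF (dB) = SNR_in(dB) − SNR_out(dB) when the source is at T₀
NF = 24.5 − 14.2 = 10.3 dB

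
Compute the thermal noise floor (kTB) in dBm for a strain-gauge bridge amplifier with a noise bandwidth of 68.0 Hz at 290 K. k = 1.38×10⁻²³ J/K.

−155.7 dBm

P_n = kTB = 1.38×10⁻²³ × 290 × 6.80×10¹ = 2.72×10⁻¹⁹ W
In dBm: 10 log₁₀(2.72×10⁻¹⁹ / 10⁻³) = −155.7 dBm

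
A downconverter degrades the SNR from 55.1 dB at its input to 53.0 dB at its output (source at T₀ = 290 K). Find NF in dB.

NF (dB) = SNR_in(dB) − SNR_out(dB) when the source is at T₀
NF = 55.1 − 53.0 = 2.1 dB

2.1 dB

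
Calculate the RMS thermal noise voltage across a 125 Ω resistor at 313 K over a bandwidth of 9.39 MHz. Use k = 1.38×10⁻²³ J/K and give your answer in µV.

V_n = √(4kTRB)
4kTRB = 4 × 1.38×10⁻²³ × 313 × 1.25×10² × 9.39×10⁶ = 2.03×10⁻¹¹ V²
V_n = √(2.03×10⁻¹¹) = 4.50×10⁻⁶ V = 4.50 µV

4.50 µV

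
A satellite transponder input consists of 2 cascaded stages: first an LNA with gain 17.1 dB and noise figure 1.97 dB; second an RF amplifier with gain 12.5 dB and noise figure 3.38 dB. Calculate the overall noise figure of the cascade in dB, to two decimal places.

Convert to linear (a loss of L dB is a gain of −L dB): F_i = 10^(NF_i/10), G_i = 10^(G_i,dB/10)
  Stage 1: F_1 = 10^(1.97/10) = 1.574, G_1 = 10^(17.1/10) = 51.29
  Stage 2: F_2 = 10^(3.38/10) = 2.178, G_2 = 10^(12.5/10) = 17.78
Friis cascade:
  F = 1.574 + (2.178 − 1)/51.29 = 1.597
NF = 10 log₁₀(1.597) = 2.03 dB

2.03 dB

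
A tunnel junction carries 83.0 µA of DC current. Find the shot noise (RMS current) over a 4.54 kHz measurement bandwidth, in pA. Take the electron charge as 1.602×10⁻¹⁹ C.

347 pA

I_n = √(2qI·B)
2qI·B = 2 × 1.602×10⁻¹⁹ × 8.30×10⁻⁵ × 4.54×10³ = 1.21×10⁻¹⁹ A²
I_n = √(1.21×10⁻¹⁹) = 3.47×10⁻¹⁰ A = 347 pA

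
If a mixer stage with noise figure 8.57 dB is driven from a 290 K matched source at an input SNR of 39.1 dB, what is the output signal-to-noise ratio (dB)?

By definition F = SNR_in/SNR_out, so in dB: SNR_out = SNR_in − NF
SNR_out = 39.1 − 8.57 = 30.53 dB

30.53 dB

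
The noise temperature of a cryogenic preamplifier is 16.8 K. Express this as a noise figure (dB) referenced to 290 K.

0.245 dB

F = 1 + T_e/T₀ = 1 + 16.8/290 = 1.05793
NF = 10 log₁₀(1.05793) = 0.245 dB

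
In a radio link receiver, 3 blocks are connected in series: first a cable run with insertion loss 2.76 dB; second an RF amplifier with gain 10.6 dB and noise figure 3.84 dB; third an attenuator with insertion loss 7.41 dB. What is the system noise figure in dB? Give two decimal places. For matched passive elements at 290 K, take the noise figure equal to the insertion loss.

7.25 dB

Convert to linear (a loss of L dB is a gain of −L dB): F_i = 10^(NF_i/10), G_i = 10^(G_i,dB/10)
  Stage 1: F_1 = 10^(2.76/10) = 1.888, G_1 = 10^(−2.76/10) = 0.5297
  Stage 2: F_2 = 10^(3.84/10) = 2.421, G_2 = 10^(10.6/10) = 11.48
  Stage 3: F_3 = 10^(7.41/10) = 5.508, G_3 = 10^(−7.41/10) = 0.1816
Friis cascade:
  F = 1.888 + (2.421 − 1)/0.5297 + (5.508 − 1)/6.081 = 5.312
NF = 10 log₁₀(5.312) = 7.25 dB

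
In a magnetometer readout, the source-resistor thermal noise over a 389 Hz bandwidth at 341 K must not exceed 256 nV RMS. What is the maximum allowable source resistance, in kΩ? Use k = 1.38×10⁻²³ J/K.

Johnson–Nyquist: V_n = √(4kTRB) ⇒ R = V_n² / (4kTB)
4kTB = 4 × 1.38×10⁻²³ × 341 × 3.89×10² = 7.32×10⁻¹⁸
R = (2.56×10⁻⁷)² / 7.32×10⁻¹⁸ = 8.95×10³ Ω = 8.95 kΩ

8.95 kΩ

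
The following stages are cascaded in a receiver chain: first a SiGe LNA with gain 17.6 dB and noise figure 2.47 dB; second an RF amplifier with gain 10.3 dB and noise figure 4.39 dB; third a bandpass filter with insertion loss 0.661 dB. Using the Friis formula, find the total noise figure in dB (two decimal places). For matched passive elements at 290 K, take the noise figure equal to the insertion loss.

Convert to linear (a loss of L dB is a gain of −L dB): F_i = 10^(NF_i/10), G_i = 10^(G_i,dB/10)
  Stage 1: F_1 = 10^(2.47/10) = 1.766, G_1 = 10^(17.6/10) = 57.54
  Stage 2: F_2 = 10^(4.39/10) = 2.748, G_2 = 10^(10.3/10) = 10.72
  Stage 3: F_3 = 10^(0.661/10) = 1.164, G_3 = 10^(−0.661/10) = 0.8588
Friis cascade:
  F = 1.766 + (2.748 − 1)/57.54 + (1.164 − 1)/616.6 = 1.797
NF = 10 log₁₀(1.797) = 2.54 dB

2.54 dB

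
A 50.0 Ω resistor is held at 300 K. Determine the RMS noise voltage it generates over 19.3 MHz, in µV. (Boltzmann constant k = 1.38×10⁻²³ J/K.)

4.00 µV

V_n = √(4kTRB)
4kTRB = 4 × 1.38×10⁻²³ × 300 × 5.00×10¹ × 1.93×10⁷ = 1.60×10⁻¹¹ V²
V_n = √(1.60×10⁻¹¹) = 4.00×10⁻⁶ V = 4.00 µV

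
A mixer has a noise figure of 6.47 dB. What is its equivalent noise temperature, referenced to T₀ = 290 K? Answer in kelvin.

F = 10^(6.47/10) = 4.43609
T_e = (F − 1)·T₀ = (4.43609 − 1) × 290 = 996 K

996 K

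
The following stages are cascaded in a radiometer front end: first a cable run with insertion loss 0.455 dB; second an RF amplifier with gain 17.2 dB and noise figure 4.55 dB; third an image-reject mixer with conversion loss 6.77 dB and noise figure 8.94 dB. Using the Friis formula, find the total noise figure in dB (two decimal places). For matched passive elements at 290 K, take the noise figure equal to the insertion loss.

Convert to linear (a loss of L dB is a gain of −L dB): F_i = 10^(NF_i/10), G_i = 10^(G_i,dB/10)
  Stage 1: F_1 = 10^(0.455/10) = 1.110, G_1 = 10^(−0.455/10) = 0.9005
  Stage 2: F_2 = 10^(4.55/10) = 2.851, G_2 = 10^(17.2/10) = 52.48
  Stage 3: F_3 = 10^(8.94/10) = 7.834, G_3 = 10^(−6.77/10) = 0.2104
Friis cascade:
  F = 1.110 + (2.851 − 1)/0.9005 + (7.834 − 1)/47.26 = 3.311
NF = 10 log₁₀(3.311) = 5.20 dB

5.20 dB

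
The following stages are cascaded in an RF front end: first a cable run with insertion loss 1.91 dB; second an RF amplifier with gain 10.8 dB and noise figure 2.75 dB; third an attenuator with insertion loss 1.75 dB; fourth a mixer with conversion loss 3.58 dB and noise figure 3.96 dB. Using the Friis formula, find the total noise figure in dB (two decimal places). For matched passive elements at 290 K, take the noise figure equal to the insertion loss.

5.15 dB

Convert to linear (a loss of L dB is a gain of −L dB): F_i = 10^(NF_i/10), G_i = 10^(G_i,dB/10)
  Stage 1: F_1 = 10^(1.91/10) = 1.552, G_1 = 10^(−1.91/10) = 0.6442
  Stage 2: F_2 = 10^(2.75/10) = 1.884, G_2 = 10^(10.8/10) = 12.02
  Stage 3: F_3 = 10^(1.75/10) = 1.496, G_3 = 10^(−1.75/10) = 0.6683
  Stage 4: F_4 = 10^(3.96/10) = 2.489, G_4 = 10^(−3.58/10) = 0.4385
Friis cascade:
  F = 1.552 + (1.884 − 1)/0.6442 + (1.496 − 1)/7.745 + (2.489 − 1)/5.176 = 3.276
NF = 10 log₁₀(3.276) = 5.15 dB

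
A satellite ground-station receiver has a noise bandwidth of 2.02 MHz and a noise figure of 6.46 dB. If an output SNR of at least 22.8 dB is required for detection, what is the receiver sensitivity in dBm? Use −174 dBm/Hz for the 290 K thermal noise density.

Sensitivity = −174 + 10 log₁₀(B) + NF + SNR_min
= −174 + 63.05 + 6.46 + 22.8
= −81.69 dBm → −81.7 dBm

−81.7 dBm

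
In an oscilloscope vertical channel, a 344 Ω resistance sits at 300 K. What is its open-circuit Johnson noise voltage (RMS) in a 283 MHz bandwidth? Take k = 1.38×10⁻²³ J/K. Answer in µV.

V_n = √(4kTRB)
4kTRB = 4 × 1.38×10⁻²³ × 300 × 3.44×10² × 2.83×10⁸ = 1.61×10⁻⁹ V²
V_n = √(1.61×10⁻⁹) = 4.02×10⁻⁵ V = 40.2 µV

40.2 µV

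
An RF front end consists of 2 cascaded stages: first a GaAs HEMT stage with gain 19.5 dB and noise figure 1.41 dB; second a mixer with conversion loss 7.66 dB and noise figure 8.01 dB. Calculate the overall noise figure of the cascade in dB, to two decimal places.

1.59 dB

Convert to linear (a loss of L dB is a gain of −L dB): F_i = 10^(NF_i/10), G_i = 10^(G_i,dB/10)
  Stage 1: F_1 = 10^(1.41/10) = 1.384, G_1 = 10^(19.5/10) = 89.13
  Stage 2: F_2 = 10^(8.01/10) = 6.324, G_2 = 10^(−7.66/10) = 0.1714
Friis cascade:
  F = 1.384 + (6.324 − 1)/89.13 = 1.443
NF = 10 log₁₀(1.443) = 1.59 dB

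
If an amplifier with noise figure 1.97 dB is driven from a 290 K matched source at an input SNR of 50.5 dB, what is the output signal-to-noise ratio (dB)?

By definition F = SNR_in/SNR_out, so in dB: SNR_out = SNR_in − NF
SNR_out = 50.5 − 1.97 = 48.53 dB

48.53 dB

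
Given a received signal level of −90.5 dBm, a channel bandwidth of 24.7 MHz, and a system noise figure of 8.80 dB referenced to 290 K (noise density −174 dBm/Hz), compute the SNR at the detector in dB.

Noise floor: N = −174 + 10 log₁₀(B) + NF
10 log₁₀(2.47×10⁷) = 73.93 dB
N = −174 + 73.93 + 8.80 = −91.27 dBm
SNR = P_sig − N = −90.5 − (−91.27) = 0.77 dB → 0.8 dB

0.8 dB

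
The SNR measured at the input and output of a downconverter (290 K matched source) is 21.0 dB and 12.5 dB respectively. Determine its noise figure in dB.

NF (dB) = SNR_in(dB) − SNR_out(dB) when the source is at T₀
NF = 21.0 − 12.5 = 8.5 dB

8.5 dB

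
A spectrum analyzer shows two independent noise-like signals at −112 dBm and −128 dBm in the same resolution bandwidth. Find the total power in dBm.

−111.9 dBm

Convert to linear, add, convert back:
P₁ = 6.31×10⁻¹⁵ W, P₂ = 1.58×10⁻¹⁶ W
P_tot = 6.47×10⁻¹⁵ W → 10 log₁₀(P_tot / 10⁻³) = −111.9 dBm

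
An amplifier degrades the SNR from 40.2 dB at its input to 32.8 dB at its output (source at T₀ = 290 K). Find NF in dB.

NF (dB) = SNR_in(dB) − SNR_out(dB) when the source is at T₀
NF = 40.2 − 32.8 = 7.4 dB

7.4 dB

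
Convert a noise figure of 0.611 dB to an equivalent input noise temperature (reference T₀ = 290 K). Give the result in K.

43.8 K

F = 10^(0.611/10) = 1.15107
T_e = (F − 1)·T₀ = (1.15107 − 1) × 290 = 43.8 K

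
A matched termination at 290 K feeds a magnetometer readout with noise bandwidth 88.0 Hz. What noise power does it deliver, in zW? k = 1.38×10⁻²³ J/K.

352 zW

P_n = kTB = 1.38×10⁻²³ × 290 × 8.80×10¹ = 3.52×10⁻¹⁹ W = 352 zW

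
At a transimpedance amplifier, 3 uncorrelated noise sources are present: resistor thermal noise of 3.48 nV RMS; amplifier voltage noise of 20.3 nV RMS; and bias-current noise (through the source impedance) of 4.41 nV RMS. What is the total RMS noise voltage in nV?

21.1 nV

Uncorrelated sources add in power (mean-square): V_tot = √(ΣV_i²)
V_tot = √[(3.48×10⁻⁹)² + (2.03×10⁻⁸)² + (4.41×10⁻⁹)²] = 2.11×10⁻⁸ V = 21.1 nV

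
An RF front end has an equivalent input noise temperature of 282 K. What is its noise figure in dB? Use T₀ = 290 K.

2.95 dB

F = 1 + T_e/T₀ = 1 + 282/290 = 1.97241
NF = 10 log₁₀(1.97241) = 2.95 dB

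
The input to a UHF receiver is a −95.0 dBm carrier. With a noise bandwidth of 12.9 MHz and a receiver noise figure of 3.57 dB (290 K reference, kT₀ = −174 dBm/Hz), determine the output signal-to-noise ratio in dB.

4.3 dB

Noise floor: N = −174 + 10 log₁₀(B) + NF
10 log₁₀(1.29×10⁷) = 71.11 dB
N = −174 + 71.11 + 3.57 = −99.32 dBm
SNR = P_sig − N = −95.0 − (−99.32) = 4.32 dB → 4.3 dB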